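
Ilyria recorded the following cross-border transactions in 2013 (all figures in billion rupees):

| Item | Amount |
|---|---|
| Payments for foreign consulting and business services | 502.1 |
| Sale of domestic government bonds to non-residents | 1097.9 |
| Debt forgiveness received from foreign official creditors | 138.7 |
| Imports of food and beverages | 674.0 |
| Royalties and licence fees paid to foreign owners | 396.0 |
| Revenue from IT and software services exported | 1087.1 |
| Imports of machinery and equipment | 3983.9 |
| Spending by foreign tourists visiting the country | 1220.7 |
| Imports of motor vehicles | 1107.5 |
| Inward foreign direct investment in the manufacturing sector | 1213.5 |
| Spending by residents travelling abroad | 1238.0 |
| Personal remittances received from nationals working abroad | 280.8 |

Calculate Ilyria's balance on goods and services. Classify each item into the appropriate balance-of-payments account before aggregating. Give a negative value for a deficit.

-5593.7

Goods: -674.0 - 3983.9 - 1107.5 = -5765.4
Services: 1220.7 - 1238.0 - 396.0 - 502.1 + 1087.1 = 171.7
Trade balance = -5765.4 + 171.7 = -5593.7
(Excluded from the trade balance — financial account: sale of domestic government bonds to non-residents 1097.9, inward foreign direct investment in the manufacturing sector 1213.5; capital account: debt forgiveness received from foreign official creditors 138.7; secondary income: personal remittances received from nationals working abroad 280.8.)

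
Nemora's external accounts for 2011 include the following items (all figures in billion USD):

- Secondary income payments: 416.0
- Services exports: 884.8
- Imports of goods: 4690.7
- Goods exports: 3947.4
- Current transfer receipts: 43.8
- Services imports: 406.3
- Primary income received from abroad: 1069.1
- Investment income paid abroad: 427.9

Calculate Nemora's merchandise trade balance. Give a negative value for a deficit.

Goods balance = 3947.4 - 4690.7 = -743.3

-743.3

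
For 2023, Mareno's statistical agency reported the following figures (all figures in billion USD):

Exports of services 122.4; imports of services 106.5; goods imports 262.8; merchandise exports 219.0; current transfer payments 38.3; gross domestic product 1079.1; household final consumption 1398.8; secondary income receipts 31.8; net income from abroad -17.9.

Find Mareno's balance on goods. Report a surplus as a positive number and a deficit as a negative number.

Goods balance = 219.0 - 262.8 = -43.8

-43.8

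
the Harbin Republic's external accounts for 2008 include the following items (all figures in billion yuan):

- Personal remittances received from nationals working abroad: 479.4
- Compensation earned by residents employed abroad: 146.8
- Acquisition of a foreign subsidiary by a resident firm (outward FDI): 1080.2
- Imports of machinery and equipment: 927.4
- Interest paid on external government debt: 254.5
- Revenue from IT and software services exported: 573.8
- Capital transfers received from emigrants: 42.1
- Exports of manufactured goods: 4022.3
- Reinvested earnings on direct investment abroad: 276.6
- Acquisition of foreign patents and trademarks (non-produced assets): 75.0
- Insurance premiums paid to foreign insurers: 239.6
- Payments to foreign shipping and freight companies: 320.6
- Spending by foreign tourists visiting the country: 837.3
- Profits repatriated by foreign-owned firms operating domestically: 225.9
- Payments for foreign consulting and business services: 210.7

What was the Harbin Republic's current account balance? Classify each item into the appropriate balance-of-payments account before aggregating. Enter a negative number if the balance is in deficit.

Goods: 4022.3 - 927.4 = 3094.9
Services: 573.8 + 837.3 - 239.6 - 210.7 - 320.6 = 640.2
Primary income: 146.8 + 276.6 - 254.5 - 225.9 = -57.0
Secondary income: 479.4
Current account = 3094.9 + 640.2 + (-57.0) + 479.4 = 4157.5
(Excluded from the current account — financial account: acquisition of a foreign subsidiary by a resident firm (outward FDI) 1080.2; capital account: capital transfers received from emigrants 42.1, acquisition of foreign patents and trademarks (non-produced assets) 75.0.)

4157.5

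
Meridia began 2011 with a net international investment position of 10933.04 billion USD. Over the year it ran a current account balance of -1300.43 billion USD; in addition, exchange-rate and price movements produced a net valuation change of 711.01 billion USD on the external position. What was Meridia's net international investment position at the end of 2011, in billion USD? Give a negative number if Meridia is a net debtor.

10343.62

Change in NIIP = current account + net valuation change = -1300.43 + 711.01 = -589.42
End-of-year NIIP = 10933.04 + (-589.42) = 10343.62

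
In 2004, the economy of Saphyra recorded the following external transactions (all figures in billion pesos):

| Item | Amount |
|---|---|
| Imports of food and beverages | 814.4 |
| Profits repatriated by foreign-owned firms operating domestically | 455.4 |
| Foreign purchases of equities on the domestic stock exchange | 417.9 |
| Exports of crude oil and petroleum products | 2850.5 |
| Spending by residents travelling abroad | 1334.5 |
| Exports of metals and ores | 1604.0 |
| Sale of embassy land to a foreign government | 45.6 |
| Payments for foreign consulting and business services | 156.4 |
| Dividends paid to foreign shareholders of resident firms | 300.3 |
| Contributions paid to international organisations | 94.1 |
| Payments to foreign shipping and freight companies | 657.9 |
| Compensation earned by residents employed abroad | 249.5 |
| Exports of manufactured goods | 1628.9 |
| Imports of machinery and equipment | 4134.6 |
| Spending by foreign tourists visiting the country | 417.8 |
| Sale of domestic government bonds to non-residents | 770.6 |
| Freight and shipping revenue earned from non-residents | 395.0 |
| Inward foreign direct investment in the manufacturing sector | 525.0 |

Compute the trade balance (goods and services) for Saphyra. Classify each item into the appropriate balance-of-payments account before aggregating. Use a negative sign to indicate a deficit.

-201.6

Goods: 2850.5 - 814.4 + 1604.0 - 4134.6 + 1628.9 = 1134.4
Services: 395.0 + 417.8 - 657.9 - 1334.5 - 156.4 = -1336.0
Trade balance = 1134.4 + (-1336.0) = -201.6
(Excluded from the trade balance — primary income: profits repatriated by foreign-owned firms operating domestically 455.4, dividends paid to foreign shareholders of resident firms 300.3, compensation earned by residents employed abroad 249.5; financial account: foreign purchases of equities on the domestic stock exchange 417.9, sale of domestic government bonds to non-residents 770.6, inward foreign direct investment in the manufacturing sector 525.0; capital account: sale of embassy land to a foreign government 45.6; secondary income: contributions paid to international organisations 94.1.)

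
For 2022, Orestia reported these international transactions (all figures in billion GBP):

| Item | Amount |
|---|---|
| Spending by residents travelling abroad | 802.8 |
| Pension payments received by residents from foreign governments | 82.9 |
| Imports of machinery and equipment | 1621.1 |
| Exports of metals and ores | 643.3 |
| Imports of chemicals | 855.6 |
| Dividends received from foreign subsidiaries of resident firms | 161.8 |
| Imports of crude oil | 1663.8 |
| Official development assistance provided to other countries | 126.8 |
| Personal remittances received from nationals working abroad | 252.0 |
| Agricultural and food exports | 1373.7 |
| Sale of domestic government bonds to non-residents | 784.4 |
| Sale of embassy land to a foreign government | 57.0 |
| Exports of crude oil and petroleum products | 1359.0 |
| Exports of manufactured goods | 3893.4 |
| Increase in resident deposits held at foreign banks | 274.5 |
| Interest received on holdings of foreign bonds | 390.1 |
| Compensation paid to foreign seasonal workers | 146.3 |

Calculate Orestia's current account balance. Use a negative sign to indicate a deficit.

Goods: 643.3 - 1663.8 - 1621.1 - 855.6 + 1359.0 + 3893.4 + 1373.7 = 3128.9
Services: -802.8
Primary income: -146.3 + 161.8 + 390.1 = 405.6
Secondary income: 252.0 + 82.9 - 126.8 = 208.1
Current account = 3128.9 + (-802.8) + 405.6 + 208.1 = 2939.8
(Excluded from the current account — financial account: sale of domestic government bonds to non-residents 784.4, increase in resident deposits held at foreign banks 274.5; capital account: sale of embassy land to a foreign government 57.0.)

2939.8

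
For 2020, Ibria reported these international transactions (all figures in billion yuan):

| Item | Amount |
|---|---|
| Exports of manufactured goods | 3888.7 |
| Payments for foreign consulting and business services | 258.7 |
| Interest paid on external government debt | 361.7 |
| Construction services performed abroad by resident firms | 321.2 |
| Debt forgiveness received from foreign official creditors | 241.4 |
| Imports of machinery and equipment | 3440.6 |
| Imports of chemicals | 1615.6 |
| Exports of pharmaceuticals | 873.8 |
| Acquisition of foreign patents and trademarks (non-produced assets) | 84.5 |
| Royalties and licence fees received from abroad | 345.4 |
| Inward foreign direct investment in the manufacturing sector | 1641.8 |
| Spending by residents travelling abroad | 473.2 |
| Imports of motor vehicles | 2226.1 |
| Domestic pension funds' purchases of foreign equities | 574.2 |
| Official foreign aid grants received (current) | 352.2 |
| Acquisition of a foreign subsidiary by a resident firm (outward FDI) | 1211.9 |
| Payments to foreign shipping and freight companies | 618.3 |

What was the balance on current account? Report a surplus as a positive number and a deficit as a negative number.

-3212.9

Goods: -1615.6 + 3888.7 - 2226.1 + 873.8 - 3440.6 = -2519.8
Services: -473.2 + 321.2 - 258.7 - 618.3 + 345.4 = -683.6
Primary income: -361.7
Secondary income: 352.2
Current account = (-2519.8) + (-683.6) + (-361.7) + 352.2 = -3212.9
(Excluded from the current account — capital account: debt forgiveness received from foreign official creditors 241.4, acquisition of foreign patents and trademarks (non-produced assets) 84.5; financial account: inward foreign direct investment in the manufacturing sector 1641.8, domestic pension funds' purchases of foreign equities 574.2, acquisition of a foreign subsidiary by a resident firm (outward FDI) 1211.9.)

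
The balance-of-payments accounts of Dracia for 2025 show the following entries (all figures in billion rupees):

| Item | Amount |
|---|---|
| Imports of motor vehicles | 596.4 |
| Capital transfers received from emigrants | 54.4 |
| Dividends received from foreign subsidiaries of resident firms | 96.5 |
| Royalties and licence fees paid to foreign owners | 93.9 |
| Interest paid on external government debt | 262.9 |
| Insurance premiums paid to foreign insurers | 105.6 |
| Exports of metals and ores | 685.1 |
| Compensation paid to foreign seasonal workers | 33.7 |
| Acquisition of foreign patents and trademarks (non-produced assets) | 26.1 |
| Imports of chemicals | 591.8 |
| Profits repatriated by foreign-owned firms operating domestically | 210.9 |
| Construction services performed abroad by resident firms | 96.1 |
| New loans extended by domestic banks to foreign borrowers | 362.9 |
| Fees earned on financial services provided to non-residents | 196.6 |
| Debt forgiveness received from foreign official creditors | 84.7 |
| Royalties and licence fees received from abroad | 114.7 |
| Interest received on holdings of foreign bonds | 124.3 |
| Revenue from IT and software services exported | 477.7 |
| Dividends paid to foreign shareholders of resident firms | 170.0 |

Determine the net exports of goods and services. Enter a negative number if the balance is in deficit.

182.5

Goods: 685.1 - 591.8 - 596.4 = -503.1
Services: 114.7 - 93.9 - 105.6 + 196.6 + 477.7 + 96.1 = 685.6
Trade balance = -503.1 + 685.6 = 182.5
(Excluded from the trade balance — capital account: capital transfers received from emigrants 54.4, acquisition of foreign patents and trademarks (non-produced assets) 26.1, debt forgiveness received from foreign official creditors 84.7; primary income: dividends received from foreign subsidiaries of resident firms 96.5, interest paid on external government debt 262.9, compensation paid to foreign seasonal workers 33.7, profits repatriated by foreign-owned firms operating domestically 210.9, interest received on holdings of foreign bonds 124.3, dividends paid to foreign shareholders of resident firms 170.0; financial account: new loans extended by domestic banks to foreign borrowers 362.9.)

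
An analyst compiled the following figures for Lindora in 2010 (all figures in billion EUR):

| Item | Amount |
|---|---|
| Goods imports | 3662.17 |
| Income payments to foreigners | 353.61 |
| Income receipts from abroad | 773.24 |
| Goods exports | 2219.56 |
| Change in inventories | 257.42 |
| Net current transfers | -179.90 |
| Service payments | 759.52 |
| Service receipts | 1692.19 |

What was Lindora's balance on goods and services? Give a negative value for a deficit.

-509.94

Goods balance = 2219.56 - 3662.17 = -1442.61
Services balance = 1692.19 - 759.52 = 932.67
Trade balance (goods + services) = -1442.61 + 932.67 = -509.94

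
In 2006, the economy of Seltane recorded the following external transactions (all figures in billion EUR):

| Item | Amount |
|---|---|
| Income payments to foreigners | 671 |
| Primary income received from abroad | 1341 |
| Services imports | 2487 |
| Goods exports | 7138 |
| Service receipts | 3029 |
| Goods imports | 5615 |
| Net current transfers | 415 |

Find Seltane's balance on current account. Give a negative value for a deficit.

3150

Goods balance = 7138 - 5615 = 1523
Services balance = 3029 - 2487 = 542
Trade balance (goods + services) = 1523 + 542 = 2065
Net primary income = 1341 - 671 = 670
Net secondary income = 415
Current account = 2065 + 670 + 415 = 3150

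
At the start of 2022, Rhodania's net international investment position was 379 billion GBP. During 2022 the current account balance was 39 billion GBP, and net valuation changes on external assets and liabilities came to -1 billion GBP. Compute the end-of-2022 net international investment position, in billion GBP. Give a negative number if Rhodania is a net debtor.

Change in NIIP = current account + net valuation change = 39 + (-1) = 38
End-of-year NIIP = 379 + 38 = 417

417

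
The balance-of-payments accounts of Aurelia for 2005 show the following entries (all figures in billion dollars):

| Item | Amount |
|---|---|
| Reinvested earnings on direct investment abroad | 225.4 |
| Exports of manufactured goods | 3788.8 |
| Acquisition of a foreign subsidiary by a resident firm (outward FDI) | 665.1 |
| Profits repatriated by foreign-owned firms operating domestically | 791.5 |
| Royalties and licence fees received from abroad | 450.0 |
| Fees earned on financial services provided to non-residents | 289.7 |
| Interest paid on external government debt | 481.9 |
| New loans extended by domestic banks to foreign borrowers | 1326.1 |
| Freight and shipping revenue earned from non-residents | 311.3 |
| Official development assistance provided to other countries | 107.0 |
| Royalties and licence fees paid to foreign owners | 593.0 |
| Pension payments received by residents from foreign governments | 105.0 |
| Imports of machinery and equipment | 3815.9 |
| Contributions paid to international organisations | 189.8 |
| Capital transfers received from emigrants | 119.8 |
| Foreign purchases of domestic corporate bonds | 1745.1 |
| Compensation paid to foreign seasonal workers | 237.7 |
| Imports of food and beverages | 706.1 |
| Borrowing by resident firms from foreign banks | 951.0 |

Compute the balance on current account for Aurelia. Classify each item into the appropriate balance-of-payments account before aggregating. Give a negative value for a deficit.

Goods: 3788.8 - 706.1 - 3815.9 = -733.2
Services: -593.0 + 450.0 + 311.3 + 289.7 = 458.0
Primary income: -481.9 - 237.7 + 225.4 - 791.5 = -1285.7
Secondary income: -189.8 + 105.0 - 107.0 = -191.8
Current account = (-733.2) + 458.0 + (-1285.7) + (-191.8) = -1752.7
(Excluded from the current account — financial account: acquisition of a foreign subsidiary by a resident firm (outward FDI) 665.1, new loans extended by domestic banks to foreign borrowers 1326.1, foreign purchases of domestic corporate bonds 1745.1, borrowing by resident firms from foreign banks 951.0; capital account: capital transfers received from emigrants 119.8.)

-1752.7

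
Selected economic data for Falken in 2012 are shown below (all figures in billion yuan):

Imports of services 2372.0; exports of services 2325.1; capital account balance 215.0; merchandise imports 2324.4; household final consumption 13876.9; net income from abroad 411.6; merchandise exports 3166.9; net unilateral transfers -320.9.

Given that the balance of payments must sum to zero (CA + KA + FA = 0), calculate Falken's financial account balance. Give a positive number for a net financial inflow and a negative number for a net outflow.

Goods balance = 3166.9 - 2324.4 = 842.5
Services balance = 2325.1 - 2372.0 = -46.9
Trade balance (goods + services) = 842.5 + (-46.9) = 795.6
Net primary income = 411.6
Net secondary income = -320.9
Current account = 795.6 + 411.6 + (-320.9) = 886.3
Financial account = -(886.3 + 215.0) = -1101.3

-1101.3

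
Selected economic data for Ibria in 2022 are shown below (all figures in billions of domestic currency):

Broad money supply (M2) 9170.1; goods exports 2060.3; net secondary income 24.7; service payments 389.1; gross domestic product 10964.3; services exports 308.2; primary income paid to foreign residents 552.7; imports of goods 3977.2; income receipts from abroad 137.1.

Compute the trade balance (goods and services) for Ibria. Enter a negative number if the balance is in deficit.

Goods balance = 2060.3 - 3977.2 = -1916.9
Services balance = 308.2 - 389.1 = -80.9
Trade balance (goods + services) = -1916.9 + (-80.9) = -1997.8

-1997.8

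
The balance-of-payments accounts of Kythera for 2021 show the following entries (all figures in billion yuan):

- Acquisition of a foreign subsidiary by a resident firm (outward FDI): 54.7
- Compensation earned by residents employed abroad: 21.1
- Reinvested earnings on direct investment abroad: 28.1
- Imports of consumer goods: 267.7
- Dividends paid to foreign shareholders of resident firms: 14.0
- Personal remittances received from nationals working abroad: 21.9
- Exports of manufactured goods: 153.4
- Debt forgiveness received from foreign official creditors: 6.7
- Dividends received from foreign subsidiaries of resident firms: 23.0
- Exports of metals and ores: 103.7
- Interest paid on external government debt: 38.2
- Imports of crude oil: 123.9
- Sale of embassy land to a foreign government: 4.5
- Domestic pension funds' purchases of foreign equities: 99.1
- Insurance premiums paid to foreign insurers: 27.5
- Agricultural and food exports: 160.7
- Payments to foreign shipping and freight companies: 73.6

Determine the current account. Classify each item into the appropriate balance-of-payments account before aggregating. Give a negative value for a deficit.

Goods: 153.4 - 267.7 + 103.7 + 160.7 - 123.9 = 26.2
Services: -73.6 - 27.5 = -101.1
Primary income: -38.2 + 21.1 - 14.0 + 23.0 + 28.1 = 20.0
Secondary income: 21.9
Current account = 26.2 + (-101.1) + 20.0 + 21.9 = -33.0
(Excluded from the current account — financial account: acquisition of a foreign subsidiary by a resident firm (outward FDI) 54.7, domestic pension funds' purchases of foreign equities 99.1; capital account: debt forgiveness received from foreign official creditors 6.7, sale of embassy land to a foreign government 4.5.)

-33.0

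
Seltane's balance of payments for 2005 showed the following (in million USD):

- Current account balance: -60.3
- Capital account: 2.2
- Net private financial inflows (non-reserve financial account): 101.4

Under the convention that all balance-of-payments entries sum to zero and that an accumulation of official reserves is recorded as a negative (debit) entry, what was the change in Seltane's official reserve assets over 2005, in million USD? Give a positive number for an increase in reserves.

43.3

Official reserve transactions balance = -((-60.3) + 2.2 + 101.4) = -43.3
An accumulation of reserves is recorded as a debit (negative entry), so the change in the stock of reserves is the negative of that balance.
Change in official reserves = -(-43.3) = 43.3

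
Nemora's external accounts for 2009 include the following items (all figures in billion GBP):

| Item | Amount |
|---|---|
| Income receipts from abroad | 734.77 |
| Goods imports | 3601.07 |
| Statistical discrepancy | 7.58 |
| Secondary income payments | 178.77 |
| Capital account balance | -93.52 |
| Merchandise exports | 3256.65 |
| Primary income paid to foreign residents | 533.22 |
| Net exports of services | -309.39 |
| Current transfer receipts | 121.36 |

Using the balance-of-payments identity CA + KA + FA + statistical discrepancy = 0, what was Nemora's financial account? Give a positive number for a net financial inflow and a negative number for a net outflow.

Goods balance = 3256.65 - 3601.07 = -344.42
Services balance = -309.39
Trade balance (goods + services) = -344.42 + (-309.39) = -653.81
Net primary income = 734.77 - 533.22 = 201.55
Net secondary income = 121.36 - 178.77 = -57.41
Current account = -653.81 + 201.55 + (-57.41) = -509.67
Financial account = -(-509.67 + (-93.52) + 7.58) = 595.61

595.61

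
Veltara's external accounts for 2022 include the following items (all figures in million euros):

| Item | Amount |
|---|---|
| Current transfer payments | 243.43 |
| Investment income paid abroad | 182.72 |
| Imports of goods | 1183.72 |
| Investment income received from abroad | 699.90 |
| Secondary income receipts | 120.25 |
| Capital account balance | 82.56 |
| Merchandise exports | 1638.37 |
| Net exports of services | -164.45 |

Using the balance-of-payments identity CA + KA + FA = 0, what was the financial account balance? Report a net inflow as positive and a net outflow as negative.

-766.76

Goods balance = 1638.37 - 1183.72 = 454.65
Services balance = -164.45
Trade balance (goods + services) = 454.65 + (-164.45) = 290.20
Net primary income = 699.90 - 182.72 = 517.18
Net secondary income = 120.25 - 243.43 = -123.18
Current account = 290.20 + 517.18 + (-123.18) = 684.20
Financial account = -(684.20 + 82.56) = -766.76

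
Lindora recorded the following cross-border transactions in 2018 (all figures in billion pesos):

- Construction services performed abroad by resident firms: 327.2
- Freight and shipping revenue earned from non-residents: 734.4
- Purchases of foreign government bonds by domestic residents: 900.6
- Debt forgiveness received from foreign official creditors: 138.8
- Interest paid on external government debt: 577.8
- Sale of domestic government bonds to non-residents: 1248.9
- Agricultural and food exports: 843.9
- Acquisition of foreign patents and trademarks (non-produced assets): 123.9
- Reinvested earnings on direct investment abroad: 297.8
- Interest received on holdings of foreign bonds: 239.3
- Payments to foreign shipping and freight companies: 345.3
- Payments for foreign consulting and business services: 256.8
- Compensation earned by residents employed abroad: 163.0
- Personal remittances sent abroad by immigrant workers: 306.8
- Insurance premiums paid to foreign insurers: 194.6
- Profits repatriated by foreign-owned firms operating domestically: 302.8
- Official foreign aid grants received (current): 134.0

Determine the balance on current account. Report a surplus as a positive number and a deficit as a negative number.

755.5

Goods: 843.9
Services: 327.2 - 345.3 - 194.6 - 256.8 + 734.4 = 264.9
Primary income: 297.8 + 239.3 - 577.8 - 302.8 + 163.0 = -180.5
Secondary income: -306.8 + 134.0 = -172.8
Current account = 843.9 + 264.9 + (-180.5) + (-172.8) = 755.5
(Excluded from the current account — financial account: purchases of foreign government bonds by domestic residents 900.6, sale of domestic government bonds to non-residents 1248.9; capital account: debt forgiveness received from foreign official creditors 138.8, acquisition of foreign patents and trademarks (non-produced assets) 123.9.)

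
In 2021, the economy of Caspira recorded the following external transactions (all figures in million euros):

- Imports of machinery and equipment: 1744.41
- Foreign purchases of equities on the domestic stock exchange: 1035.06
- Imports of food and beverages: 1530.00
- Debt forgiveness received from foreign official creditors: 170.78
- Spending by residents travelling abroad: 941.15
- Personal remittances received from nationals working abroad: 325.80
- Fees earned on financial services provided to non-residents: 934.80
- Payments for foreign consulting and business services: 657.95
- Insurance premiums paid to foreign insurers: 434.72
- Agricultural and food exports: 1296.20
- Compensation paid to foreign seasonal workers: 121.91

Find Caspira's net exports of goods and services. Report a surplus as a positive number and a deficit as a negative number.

Goods: -1530.00 + 1296.20 - 1744.41 = -1978.21
Services: -941.15 - 434.72 + 934.80 - 657.95 = -1099.02
Trade balance = -1978.21 + (-1099.02) = -3077.23
(Excluded from the trade balance — financial account: foreign purchases of equities on the domestic stock exchange 1035.06; capital account: debt forgiveness received from foreign official creditors 170.78; secondary income: personal remittances received from nationals working abroad 325.80; primary income: compensation paid to foreign seasonal workers 121.91.)

-3077.23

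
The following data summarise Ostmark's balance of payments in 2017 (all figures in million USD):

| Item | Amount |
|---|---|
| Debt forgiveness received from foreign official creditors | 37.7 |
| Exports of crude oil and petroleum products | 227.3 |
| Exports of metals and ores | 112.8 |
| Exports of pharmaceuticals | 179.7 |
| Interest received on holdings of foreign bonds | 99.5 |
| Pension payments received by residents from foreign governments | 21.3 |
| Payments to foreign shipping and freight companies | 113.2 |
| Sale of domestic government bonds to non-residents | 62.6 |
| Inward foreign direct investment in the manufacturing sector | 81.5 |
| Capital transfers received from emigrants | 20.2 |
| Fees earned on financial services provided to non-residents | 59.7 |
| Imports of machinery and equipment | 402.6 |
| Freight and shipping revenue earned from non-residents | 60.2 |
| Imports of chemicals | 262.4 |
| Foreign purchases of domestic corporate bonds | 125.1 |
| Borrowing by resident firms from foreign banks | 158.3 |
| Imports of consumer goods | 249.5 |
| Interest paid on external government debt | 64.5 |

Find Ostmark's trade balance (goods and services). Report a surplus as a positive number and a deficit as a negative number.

-388.0

Goods: -402.6 - 249.5 + 112.8 - 262.4 + 227.3 + 179.7 = -394.7
Services: 60.2 - 113.2 + 59.7 = 6.7
Trade balance = -394.7 + 6.7 = -388.0
(Excluded from the trade balance — capital account: debt forgiveness received from foreign official creditors 37.7, capital transfers received from emigrants 20.2; primary income: interest received on holdings of foreign bonds 99.5, interest paid on external government debt 64.5; secondary income: pension payments received by residents from foreign governments 21.3; financial account: sale of domestic government bonds to non-residents 62.6, inward foreign direct investment in the manufacturing sector 81.5, foreign purchases of domestic corporate bonds 125.1, borrowing by resident firms from foreign banks 158.3.)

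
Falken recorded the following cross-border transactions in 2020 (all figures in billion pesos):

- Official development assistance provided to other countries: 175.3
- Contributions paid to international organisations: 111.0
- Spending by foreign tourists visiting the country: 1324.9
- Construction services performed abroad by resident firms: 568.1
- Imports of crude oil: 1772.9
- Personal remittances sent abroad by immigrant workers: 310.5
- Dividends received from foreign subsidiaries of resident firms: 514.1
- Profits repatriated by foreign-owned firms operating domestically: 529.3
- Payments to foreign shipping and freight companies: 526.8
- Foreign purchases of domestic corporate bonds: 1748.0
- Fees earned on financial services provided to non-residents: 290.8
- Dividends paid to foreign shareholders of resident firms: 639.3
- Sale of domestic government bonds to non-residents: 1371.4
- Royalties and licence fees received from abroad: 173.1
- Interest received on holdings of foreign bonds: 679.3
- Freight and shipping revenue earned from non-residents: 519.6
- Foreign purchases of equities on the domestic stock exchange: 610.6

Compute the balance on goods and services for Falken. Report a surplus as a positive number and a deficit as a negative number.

576.8

Goods: -1772.9
Services: 519.6 + 1324.9 - 526.8 + 173.1 + 568.1 + 290.8 = 2349.7
Trade balance = -1772.9 + 2349.7 = 576.8
(Excluded from the trade balance — secondary income: official development assistance provided to other countries 175.3, contributions paid to international organisations 111.0, personal remittances sent abroad by immigrant workers 310.5; primary income: dividends received from foreign subsidiaries of resident firms 514.1, profits repatriated by foreign-owned firms operating domestically 529.3, dividends paid to foreign shareholders of resident firms 639.3, interest received on holdings of foreign bonds 679.3; financial account: foreign purchases of domestic corporate bonds 1748.0, sale of domestic government bonds to non-residents 1371.4, foreign purchases of equities on the domestic stock exchange 610.6.)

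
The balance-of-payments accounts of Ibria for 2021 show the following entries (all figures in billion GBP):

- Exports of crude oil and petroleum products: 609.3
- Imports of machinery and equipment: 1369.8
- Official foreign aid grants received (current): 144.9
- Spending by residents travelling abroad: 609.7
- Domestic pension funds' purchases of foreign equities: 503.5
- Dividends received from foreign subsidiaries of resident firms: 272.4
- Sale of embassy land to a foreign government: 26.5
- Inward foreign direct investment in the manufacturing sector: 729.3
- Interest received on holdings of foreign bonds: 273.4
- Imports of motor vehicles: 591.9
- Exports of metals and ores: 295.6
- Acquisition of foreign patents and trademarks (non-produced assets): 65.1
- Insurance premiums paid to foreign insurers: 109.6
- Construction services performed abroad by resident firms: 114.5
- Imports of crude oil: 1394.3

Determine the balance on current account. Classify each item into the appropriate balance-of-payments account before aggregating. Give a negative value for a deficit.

Goods: -1369.8 - 591.9 - 1394.3 + 295.6 + 609.3 = -2451.1
Services: 114.5 - 109.6 - 609.7 = -604.8
Primary income: 273.4 + 272.4 = 545.8
Secondary income: 144.9
Current account = (-2451.1) + (-604.8) + 545.8 + 144.9 = -2365.2
(Excluded from the current account — financial account: domestic pension funds' purchases of foreign equities 503.5, inward foreign direct investment in the manufacturing sector 729.3; capital account: sale of embassy land to a foreign government 26.5, acquisition of foreign patents and trademarks (non-produced assets) 65.1.)

-2365.2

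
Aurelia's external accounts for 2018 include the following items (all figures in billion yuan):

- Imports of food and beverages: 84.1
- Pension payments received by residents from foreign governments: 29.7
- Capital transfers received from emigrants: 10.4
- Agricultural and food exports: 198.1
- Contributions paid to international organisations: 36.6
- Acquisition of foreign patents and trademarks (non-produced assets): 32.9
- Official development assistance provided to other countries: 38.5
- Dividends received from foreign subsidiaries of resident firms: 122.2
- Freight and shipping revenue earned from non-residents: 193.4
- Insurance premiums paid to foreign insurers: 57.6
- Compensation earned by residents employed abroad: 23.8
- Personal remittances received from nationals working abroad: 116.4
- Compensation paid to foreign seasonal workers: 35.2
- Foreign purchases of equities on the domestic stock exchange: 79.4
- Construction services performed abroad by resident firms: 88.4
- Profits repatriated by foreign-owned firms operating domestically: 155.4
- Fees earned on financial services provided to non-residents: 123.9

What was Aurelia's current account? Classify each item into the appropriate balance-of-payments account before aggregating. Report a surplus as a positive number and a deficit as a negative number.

Goods: 198.1 - 84.1 = 114.0
Services: 123.9 - 57.6 + 88.4 + 193.4 = 348.1
Primary income: -35.2 - 155.4 + 23.8 + 122.2 = -44.6
Secondary income: 29.7 + 116.4 - 36.6 - 38.5 = 71.0
Current account = 114.0 + 348.1 + (-44.6) + 71.0 = 488.5
(Excluded from the current account — capital account: capital transfers received from emigrants 10.4, acquisition of foreign patents and trademarks (non-produced assets) 32.9; financial account: foreign purchases of equities on the domestic stock exchange 79.4.)

488.5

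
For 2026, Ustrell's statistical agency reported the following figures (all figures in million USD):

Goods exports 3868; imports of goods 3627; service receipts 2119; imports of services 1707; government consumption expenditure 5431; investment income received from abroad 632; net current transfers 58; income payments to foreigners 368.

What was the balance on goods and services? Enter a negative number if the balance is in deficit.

Goods balance = 3868 - 3627 = 241
Services balance = 2119 - 1707 = 412
Trade balance (goods + services) = 241 + 412 = 653

653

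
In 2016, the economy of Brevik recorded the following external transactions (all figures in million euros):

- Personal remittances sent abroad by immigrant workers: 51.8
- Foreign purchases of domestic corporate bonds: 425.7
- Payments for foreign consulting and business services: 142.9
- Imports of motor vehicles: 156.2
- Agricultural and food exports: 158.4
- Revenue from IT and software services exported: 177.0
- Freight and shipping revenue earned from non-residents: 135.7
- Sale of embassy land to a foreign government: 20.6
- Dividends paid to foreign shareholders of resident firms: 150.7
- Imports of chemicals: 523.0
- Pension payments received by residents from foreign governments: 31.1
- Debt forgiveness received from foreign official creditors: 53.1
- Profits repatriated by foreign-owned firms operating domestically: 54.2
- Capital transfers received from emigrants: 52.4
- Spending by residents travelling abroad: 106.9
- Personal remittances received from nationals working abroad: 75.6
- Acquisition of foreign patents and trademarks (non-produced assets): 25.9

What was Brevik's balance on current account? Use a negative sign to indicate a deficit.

-607.9

Goods: 158.4 - 523.0 - 156.2 = -520.8
Services: -142.9 - 106.9 + 135.7 + 177.0 = 62.9
Primary income: -54.2 - 150.7 = -204.9
Secondary income: 75.6 - 51.8 + 31.1 = 54.9
Current account = (-520.8) + 62.9 + (-204.9) + 54.9 = -607.9
(Excluded from the current account — financial account: foreign purchases of domestic corporate bonds 425.7; capital account: sale of embassy land to a foreign government 20.6, debt forgiveness received from foreign official creditors 53.1, capital transfers received from emigrants 52.4, acquisition of foreign patents and trademarks (non-produced assets) 25.9.)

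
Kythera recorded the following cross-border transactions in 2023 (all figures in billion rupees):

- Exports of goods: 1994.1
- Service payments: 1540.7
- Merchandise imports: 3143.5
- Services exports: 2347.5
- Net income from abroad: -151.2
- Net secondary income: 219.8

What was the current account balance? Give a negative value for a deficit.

-274.0

Goods balance = 1994.1 - 3143.5 = -1149.4
Services balance = 2347.5 - 1540.7 = 806.8
Trade balance (goods + services) = -1149.4 + 806.8 = -342.6
Net primary income = -151.2
Net secondary income = 219.8
Current account = -342.6 + (-151.2) + 219.8 = -274.0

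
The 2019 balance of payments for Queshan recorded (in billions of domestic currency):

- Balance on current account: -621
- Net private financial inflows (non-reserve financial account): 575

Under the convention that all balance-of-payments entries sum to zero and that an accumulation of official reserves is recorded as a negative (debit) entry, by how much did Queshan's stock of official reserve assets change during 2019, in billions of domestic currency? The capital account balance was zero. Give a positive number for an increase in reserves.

Official reserve transactions balance = -((-621) + 575) = 46
An accumulation of reserves is recorded as a debit (negative entry), so the change in the stock of reserves is the negative of that balance.
Change in official reserves = -(46) = -46

-46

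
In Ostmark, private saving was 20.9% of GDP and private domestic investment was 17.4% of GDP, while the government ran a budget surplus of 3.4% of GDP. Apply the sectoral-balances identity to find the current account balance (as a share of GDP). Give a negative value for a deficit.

6.9

By the sectoral-balances identity, CA = (S_private - I) + (T - G).
Private balance = 20.9 - 17.4 = 3.5
Government balance (T - G) = 3.4
CA = 3.5 + 3.4 = 6.9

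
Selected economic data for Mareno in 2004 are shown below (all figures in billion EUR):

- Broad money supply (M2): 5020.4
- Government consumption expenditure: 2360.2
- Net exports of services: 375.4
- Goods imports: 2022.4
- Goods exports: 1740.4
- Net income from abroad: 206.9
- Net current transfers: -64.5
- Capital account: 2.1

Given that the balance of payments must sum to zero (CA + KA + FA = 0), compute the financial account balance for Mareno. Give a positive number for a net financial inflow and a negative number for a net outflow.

Goods balance = 1740.4 - 2022.4 = -282.0
Services balance = 375.4
Trade balance (goods + services) = -282.0 + 375.4 = 93.4
Net primary income = 206.9
Net secondary income = -64.5
Current account = 93.4 + 206.9 + (-64.5) = 235.8
Financial account = -(235.8 + 2.1) = -237.9

-237.9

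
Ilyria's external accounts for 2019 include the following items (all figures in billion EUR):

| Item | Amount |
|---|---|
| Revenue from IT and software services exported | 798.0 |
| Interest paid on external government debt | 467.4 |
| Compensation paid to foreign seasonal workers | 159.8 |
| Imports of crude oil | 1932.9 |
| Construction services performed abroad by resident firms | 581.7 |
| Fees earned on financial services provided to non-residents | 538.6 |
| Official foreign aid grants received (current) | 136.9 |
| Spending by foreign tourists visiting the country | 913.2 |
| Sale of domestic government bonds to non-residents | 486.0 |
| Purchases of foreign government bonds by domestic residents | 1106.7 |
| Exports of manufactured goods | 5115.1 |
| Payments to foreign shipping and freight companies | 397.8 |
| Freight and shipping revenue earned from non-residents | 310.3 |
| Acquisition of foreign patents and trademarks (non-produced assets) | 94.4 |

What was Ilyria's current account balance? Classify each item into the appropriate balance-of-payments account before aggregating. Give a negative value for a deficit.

5435.9

Goods: -1932.9 + 5115.1 = 3182.2
Services: 581.7 + 310.3 + 913.2 + 538.6 - 397.8 + 798.0 = 2744.0
Primary income: -159.8 - 467.4 = -627.2
Secondary income: 136.9
Current account = 3182.2 + 2744.0 + (-627.2) + 136.9 = 5435.9
(Excluded from the current account — financial account: sale of domestic government bonds to non-residents 486.0, purchases of foreign government bonds by domestic residents 1106.7; capital account: acquisition of foreign patents and trademarks (non-produced assets) 94.4.)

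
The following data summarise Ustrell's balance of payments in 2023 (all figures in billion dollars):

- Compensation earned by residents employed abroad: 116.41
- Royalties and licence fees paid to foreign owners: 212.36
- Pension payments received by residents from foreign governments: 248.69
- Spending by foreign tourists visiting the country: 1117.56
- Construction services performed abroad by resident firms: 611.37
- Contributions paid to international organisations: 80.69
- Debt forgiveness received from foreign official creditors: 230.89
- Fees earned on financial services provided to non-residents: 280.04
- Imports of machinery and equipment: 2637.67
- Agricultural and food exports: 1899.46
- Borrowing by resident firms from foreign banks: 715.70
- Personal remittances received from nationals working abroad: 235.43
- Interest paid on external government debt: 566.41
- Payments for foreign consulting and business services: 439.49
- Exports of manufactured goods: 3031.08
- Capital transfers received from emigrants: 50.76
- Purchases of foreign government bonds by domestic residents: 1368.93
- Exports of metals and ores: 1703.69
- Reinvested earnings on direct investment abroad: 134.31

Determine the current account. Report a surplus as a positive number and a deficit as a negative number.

5441.42

Goods: -2637.67 + 1899.46 + 1703.69 + 3031.08 = 3996.56
Services: -212.36 + 1117.56 + 280.04 - 439.49 + 611.37 = 1357.12
Primary income: -566.41 + 134.31 + 116.41 = -315.69
Secondary income: 248.69 - 80.69 + 235.43 = 403.43
Current account = 3996.56 + 1357.12 + (-315.69) + 403.43 = 5441.42
(Excluded from the current account — capital account: debt forgiveness received from foreign official creditors 230.89, capital transfers received from emigrants 50.76; financial account: borrowing by resident firms from foreign banks 715.70, purchases of foreign government bonds by domestic residents 1368.93.)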